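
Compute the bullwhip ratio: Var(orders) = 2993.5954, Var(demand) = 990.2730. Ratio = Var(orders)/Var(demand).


BW = 2993.5954 / 990.2730 = 3.0230

3.0230


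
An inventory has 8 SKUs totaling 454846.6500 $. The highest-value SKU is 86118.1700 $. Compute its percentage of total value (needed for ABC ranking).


Top item = 86118.1700
Total = 454846.6500
Percentage = 86118.1700 / 454846.6500 * 100 = 18.9335

18.9335%


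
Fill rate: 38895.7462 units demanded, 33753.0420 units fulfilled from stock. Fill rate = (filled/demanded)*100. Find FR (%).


FR = 33753.0420 / 38895.7462 * 100 = 86.7782

86.7782%


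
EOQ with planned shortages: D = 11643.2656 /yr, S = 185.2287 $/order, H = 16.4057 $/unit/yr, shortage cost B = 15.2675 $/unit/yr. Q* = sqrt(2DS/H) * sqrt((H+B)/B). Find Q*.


sqrt(2DS/H) = 512.7541
sqrt((H+B)/B) = 1.4403
Q* = 512.7541 * 1.4403 = 738.5351

738.5351 units


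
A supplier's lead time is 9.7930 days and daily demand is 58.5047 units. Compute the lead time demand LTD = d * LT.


LTD = 58.5047 * 9.7930 = 572.9365

572.9365 units


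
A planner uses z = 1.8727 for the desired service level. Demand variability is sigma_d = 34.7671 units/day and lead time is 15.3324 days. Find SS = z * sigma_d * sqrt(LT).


sqrt(LT) = sqrt(15.3324) = 3.9157
SS = 1.8727 * 34.7671 * 3.9157 = 254.9422

254.9422 units


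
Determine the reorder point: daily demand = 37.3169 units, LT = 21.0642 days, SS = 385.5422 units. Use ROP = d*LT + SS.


d*LT = 37.3169 * 21.0642 = 786.0506
ROP = 786.0506 + 385.5422 = 1171.5928

1171.5928 units


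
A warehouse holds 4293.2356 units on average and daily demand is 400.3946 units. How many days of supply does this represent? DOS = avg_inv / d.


DOS = 4293.2356 / 400.3946 = 10.7225

10.7225 days


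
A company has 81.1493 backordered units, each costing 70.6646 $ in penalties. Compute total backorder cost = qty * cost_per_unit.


Total = 81.1493 * 70.6646 = 5734.3828

5734.3828 $


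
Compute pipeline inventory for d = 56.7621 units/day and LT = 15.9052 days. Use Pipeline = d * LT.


Pipeline = 56.7621 * 15.9052 = 902.8126

902.8126 units


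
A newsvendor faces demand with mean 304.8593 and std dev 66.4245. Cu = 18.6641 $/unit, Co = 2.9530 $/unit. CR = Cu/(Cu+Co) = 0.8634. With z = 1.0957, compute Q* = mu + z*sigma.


CR = Cu/(Cu+Co) = 18.6641/(18.6641+2.9530) = 0.8634
z = 1.0957
Q* = 304.8593 + 1.0957 * 66.4245 = 377.6406

377.6406 units


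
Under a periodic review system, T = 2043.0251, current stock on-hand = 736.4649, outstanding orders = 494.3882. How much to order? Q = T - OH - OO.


Inventory position = OH + OO = 736.4649 + 494.3882 = 1230.8531
Q = 2043.0251 - 1230.8531 = 812.1720

812.1720 units


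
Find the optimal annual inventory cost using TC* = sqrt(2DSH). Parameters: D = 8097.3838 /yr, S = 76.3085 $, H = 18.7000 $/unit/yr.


2*D*S*H = 23109430.5177
TC* = sqrt(23109430.5177) = 4807.2269

4807.2269 $/yr


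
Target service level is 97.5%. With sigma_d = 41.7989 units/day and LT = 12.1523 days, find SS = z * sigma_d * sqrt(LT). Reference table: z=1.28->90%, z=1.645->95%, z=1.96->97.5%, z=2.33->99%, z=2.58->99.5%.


From the table, SL = 97.5% corresponds to z = 1.96
sqrt(LT) = sqrt(12.1523) = 3.4860
SS = 1.96 * 41.7989 * 3.4860 = 285.5947

285.5947 units


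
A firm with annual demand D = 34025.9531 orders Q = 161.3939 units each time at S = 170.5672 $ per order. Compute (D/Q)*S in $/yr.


Number of orders = D/Q = 210.8255
Cost = 210.8255 * 170.5672 = 35959.9189

35959.9189 $/yr


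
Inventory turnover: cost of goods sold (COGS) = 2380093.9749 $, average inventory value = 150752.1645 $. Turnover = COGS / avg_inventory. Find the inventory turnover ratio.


Turnover = 2380093.9749 / 150752.1645 = 15.7881

15.7881


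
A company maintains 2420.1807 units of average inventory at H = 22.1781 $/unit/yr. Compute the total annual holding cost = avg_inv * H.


Cost = 2420.1807 * 22.1781 = 53675.0096

53675.0096 $/yr


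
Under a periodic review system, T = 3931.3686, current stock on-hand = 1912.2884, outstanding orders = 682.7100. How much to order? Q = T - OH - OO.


Inventory position = OH + OO = 1912.2884 + 682.7100 = 2594.9984
Q = 3931.3686 - 2594.9984 = 1336.3702

1336.3702 units


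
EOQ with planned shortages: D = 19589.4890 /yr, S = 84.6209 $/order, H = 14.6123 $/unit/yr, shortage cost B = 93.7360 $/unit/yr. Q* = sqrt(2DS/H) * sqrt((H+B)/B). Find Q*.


sqrt(2DS/H) = 476.3280
sqrt((H+B)/B) = 1.0751
Q* = 476.3280 * 1.0751 = 512.1108

512.1108 units


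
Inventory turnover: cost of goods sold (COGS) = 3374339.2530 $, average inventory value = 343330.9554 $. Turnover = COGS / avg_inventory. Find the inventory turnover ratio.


Turnover = 3374339.2530 / 343330.9554 = 9.8282

9.8282


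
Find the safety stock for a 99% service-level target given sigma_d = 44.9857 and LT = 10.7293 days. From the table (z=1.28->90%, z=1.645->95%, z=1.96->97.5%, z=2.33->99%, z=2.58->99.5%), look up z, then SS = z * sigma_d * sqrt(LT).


From the table, SL = 99% corresponds to z = 2.33
sqrt(LT) = sqrt(10.7293) = 3.2756
SS = 2.33 * 44.9857 * 3.2756 = 343.3334

343.3334 units


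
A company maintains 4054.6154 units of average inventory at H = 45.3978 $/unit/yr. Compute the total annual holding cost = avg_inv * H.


Cost = 4054.6154 * 45.3978 = 184070.6190

184070.6190 $/yr


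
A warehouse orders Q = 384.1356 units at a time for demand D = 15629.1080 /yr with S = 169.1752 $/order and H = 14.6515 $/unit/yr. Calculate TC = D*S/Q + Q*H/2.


Ordering cost = D*S/Q = 6883.1357
Holding cost = Q*H/2 = 2814.0814
TC = 6883.1357 + 2814.0814 = 9697.2171

9697.2171 $/yr


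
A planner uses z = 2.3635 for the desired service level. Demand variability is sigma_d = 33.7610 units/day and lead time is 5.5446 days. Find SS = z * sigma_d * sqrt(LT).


sqrt(LT) = sqrt(5.5446) = 2.3547
SS = 2.3635 * 33.7610 * 2.3547 = 187.8910

187.8910 units


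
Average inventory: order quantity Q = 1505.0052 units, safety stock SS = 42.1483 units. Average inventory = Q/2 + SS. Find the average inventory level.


Q/2 = 752.5026
Avg = 752.5026 + 42.1483 = 794.6509

794.6509 units


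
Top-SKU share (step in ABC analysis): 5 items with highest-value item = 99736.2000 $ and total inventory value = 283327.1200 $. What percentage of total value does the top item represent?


Top item = 99736.2000
Total = 283327.1200
Percentage = 99736.2000 / 283327.1200 * 100 = 35.2018

35.2018%


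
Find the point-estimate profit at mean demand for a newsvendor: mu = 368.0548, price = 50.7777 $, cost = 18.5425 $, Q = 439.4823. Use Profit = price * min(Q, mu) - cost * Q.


Sales at mu = min(439.4823, 368.0548) = 368.0548
Revenue = 50.7777 * 368.0548 = 18688.9762
Total cost = 18.5425 * 439.4823 = 8149.1005
Profit = 18688.9762 - 8149.1005 = 10539.8757

10539.8757 $


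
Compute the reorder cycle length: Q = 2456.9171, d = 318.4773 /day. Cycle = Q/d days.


Cycle = 2456.9171 / 318.4773 = 7.7146

7.7146 days


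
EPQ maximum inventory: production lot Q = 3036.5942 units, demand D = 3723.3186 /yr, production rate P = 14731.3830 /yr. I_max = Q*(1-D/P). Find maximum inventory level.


D/P = 0.2527
1 - D/P = 0.7473
I_max = 3036.5942 * 0.7473 = 2269.1029

2269.1029 units


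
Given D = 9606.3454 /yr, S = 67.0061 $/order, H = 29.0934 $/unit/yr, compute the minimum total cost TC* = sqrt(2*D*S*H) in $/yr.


2*D*S*H = 37453897.0721
TC* = sqrt(37453897.0721) = 6119.9589

6119.9589 $/yr


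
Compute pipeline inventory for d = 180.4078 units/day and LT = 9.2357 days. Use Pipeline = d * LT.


Pipeline = 180.4078 * 9.2357 = 1666.1923

1666.1923 units


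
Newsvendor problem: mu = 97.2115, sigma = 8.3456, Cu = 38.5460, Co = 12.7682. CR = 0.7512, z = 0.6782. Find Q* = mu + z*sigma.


CR = Cu/(Cu+Co) = 38.5460/(38.5460+12.7682) = 0.7512
z = 0.6782
Q* = 97.2115 + 0.6782 * 8.3456 = 102.8715

102.8715 units


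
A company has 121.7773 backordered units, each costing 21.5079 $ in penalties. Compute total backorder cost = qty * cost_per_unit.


Total = 121.7773 * 21.5079 = 2619.1740

2619.1740 $


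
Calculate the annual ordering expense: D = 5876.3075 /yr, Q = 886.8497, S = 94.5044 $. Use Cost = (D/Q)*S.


Number of orders = D/Q = 6.6260
Cost = 6.6260 * 94.5044 = 626.1906

626.1906 $/yr


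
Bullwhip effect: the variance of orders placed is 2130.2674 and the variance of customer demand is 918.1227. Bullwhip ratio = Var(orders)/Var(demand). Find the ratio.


BW = 2130.2674 / 918.1227 = 2.3202

2.3202


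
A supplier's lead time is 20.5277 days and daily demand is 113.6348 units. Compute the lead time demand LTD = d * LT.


LTD = 113.6348 * 20.5277 = 2332.6611

2332.6611 units


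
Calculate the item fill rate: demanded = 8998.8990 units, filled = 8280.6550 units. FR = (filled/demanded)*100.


FR = 8280.6550 / 8998.8990 * 100 = 92.0185

92.0185%


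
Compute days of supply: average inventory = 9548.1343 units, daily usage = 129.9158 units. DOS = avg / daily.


DOS = 9548.1343 / 129.9158 = 73.4948

73.4948 days


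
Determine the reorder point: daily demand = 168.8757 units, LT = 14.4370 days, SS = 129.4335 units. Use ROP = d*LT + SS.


d*LT = 168.8757 * 14.4370 = 2438.0585
ROP = 2438.0585 + 129.4335 = 2567.4920

2567.4920 units


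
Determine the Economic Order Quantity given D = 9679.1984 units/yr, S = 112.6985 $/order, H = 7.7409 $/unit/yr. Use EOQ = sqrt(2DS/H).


2*D*S = 2 * 9679.1984 * 112.6985 = 2181662.2818
2*D*S/H = 281835.7403
EOQ = sqrt(281835.7403) = 530.8820

530.8820 units


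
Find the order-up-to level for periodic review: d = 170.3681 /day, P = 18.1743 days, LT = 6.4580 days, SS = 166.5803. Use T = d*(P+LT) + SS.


P + LT = 24.6323
d*(P+LT) = 170.3681 * 24.6323 = 4196.5581
T = 4196.5581 + 166.5803 = 4363.1384

4363.1384 units


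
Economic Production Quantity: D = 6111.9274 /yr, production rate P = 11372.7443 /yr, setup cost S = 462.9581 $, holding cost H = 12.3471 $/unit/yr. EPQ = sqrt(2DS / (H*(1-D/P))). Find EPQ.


1 - D/P = 1 - 0.5374 = 0.4626
H*(1-D/P) = 5.7115
2DS = 5659132.5929
EPQ = sqrt(990825.0824) = 995.4020

995.4020 units


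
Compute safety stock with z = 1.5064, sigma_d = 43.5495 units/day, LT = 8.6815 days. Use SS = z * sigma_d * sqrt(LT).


sqrt(LT) = sqrt(8.6815) = 2.9464
SS = 1.5064 * 43.5495 * 2.9464 = 193.2951

193.2951 units


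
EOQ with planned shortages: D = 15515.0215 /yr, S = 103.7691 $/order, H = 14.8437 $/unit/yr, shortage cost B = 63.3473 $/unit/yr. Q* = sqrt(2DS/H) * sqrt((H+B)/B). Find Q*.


sqrt(2DS/H) = 465.7514
sqrt((H+B)/B) = 1.1110
Q* = 465.7514 * 1.1110 = 517.4501

517.4501 units


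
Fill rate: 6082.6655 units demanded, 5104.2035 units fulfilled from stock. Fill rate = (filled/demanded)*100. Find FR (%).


FR = 5104.2035 / 6082.6655 * 100 = 83.9139

83.9139%


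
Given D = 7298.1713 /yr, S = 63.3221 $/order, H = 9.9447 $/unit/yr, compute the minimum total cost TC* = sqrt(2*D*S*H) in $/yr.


2*D*S*H = 9191598.4676
TC* = sqrt(9191598.4676) = 3031.7649

3031.7649 $/yr


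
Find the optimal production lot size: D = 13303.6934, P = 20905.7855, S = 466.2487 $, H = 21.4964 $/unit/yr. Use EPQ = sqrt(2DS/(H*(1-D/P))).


1 - D/P = 1 - 0.6364 = 0.3636
H*(1-D/P) = 7.8169
2DS = 12405659.5059
EPQ = sqrt(1587038.5845) = 1259.7772

1259.7772 units


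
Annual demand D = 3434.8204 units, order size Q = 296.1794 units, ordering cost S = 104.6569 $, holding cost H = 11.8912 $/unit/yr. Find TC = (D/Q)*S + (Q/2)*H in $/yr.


Ordering cost = D*S/Q = 1213.7159
Holding cost = Q*H/2 = 1760.9642
TC = 1213.7159 + 1760.9642 = 2974.6802

2974.6802 $/yr


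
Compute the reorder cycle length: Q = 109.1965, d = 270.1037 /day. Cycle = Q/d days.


Cycle = 109.1965 / 270.1037 = 0.4043

0.4043 days


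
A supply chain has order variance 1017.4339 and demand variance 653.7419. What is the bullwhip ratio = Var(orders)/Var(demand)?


BW = 1017.4339 / 653.7419 = 1.5563

1.5563


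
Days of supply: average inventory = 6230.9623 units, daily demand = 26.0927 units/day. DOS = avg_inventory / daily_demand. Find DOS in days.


DOS = 6230.9623 / 26.0927 = 238.8010

238.8010 days


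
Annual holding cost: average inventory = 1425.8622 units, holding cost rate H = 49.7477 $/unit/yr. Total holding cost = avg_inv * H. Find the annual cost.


Cost = 1425.8622 * 49.7477 = 70933.3650

70933.3650 $/yr


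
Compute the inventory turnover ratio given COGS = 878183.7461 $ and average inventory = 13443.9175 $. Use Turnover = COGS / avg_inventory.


Turnover = 878183.7461 / 13443.9175 = 65.3220

65.3220


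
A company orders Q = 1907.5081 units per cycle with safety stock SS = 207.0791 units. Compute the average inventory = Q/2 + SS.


Q/2 = 953.7541
Avg = 953.7541 + 207.0791 = 1160.8331

1160.8331 units


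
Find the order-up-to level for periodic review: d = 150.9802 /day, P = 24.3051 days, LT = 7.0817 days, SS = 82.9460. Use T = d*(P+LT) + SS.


P + LT = 31.3868
d*(P+LT) = 150.9802 * 31.3868 = 4738.7853
T = 4738.7853 + 82.9460 = 4821.7313

4821.7313 units


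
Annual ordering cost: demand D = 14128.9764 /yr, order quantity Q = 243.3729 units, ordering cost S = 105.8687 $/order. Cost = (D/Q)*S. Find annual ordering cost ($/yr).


Number of orders = D/Q = 58.0548
Cost = 58.0548 * 105.8687 = 6146.1911

6146.1911 $/yr


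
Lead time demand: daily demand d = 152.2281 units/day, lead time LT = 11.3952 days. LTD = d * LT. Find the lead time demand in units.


LTD = 152.2281 * 11.3952 = 1734.6696

1734.6696 units


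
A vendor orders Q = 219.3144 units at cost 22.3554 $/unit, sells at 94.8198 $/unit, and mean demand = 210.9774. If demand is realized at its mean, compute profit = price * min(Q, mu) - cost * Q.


Sales at mu = min(219.3144, 210.9774) = 210.9774
Revenue = 94.8198 * 210.9774 = 20004.8349
Total cost = 22.3554 * 219.3144 = 4902.8611
Profit = 20004.8349 - 4902.8611 = 15101.9737

15101.9737 $


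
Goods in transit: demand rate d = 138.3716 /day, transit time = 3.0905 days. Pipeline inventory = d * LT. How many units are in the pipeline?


Pipeline = 138.3716 * 3.0905 = 427.6374

427.6374 units


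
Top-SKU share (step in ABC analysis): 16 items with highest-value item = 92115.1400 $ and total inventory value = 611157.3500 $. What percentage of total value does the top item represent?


Top item = 92115.1400
Total = 611157.3500
Percentage = 92115.1400 / 611157.3500 * 100 = 15.0722

15.0722%


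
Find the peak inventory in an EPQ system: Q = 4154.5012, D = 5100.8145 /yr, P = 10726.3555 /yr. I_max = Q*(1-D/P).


D/P = 0.4755
1 - D/P = 0.5245
I_max = 4154.5012 * 0.5245 = 2178.8684

2178.8684 units


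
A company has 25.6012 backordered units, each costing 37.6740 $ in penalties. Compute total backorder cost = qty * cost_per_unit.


Total = 25.6012 * 37.6740 = 964.4996

964.4996 $


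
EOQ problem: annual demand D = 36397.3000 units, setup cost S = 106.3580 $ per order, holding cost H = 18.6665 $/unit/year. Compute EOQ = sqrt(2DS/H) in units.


2*D*S = 2 * 36397.3000 * 106.3580 = 7742288.0668
2*D*S/H = 414769.1354
EOQ = sqrt(414769.1354) = 644.0257

644.0257 units


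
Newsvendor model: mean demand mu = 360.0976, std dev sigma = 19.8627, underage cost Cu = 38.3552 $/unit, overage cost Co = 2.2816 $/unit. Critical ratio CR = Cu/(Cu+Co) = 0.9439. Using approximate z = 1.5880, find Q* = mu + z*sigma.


CR = Cu/(Cu+Co) = 38.3552/(38.3552+2.2816) = 0.9439
z = 1.5880
Q* = 360.0976 + 1.5880 * 19.8627 = 391.6396

391.6396 units


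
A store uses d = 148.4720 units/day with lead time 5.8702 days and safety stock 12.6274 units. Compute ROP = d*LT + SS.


d*LT = 148.4720 * 5.8702 = 871.5603
ROP = 871.5603 + 12.6274 = 884.1877

884.1877 units


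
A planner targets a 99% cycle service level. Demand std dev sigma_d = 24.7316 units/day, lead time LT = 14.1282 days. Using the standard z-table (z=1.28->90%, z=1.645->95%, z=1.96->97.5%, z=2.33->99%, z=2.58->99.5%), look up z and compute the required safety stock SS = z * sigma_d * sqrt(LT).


From the table, SL = 99% corresponds to z = 2.33
sqrt(LT) = sqrt(14.1282) = 3.7587
SS = 2.33 * 24.7316 * 3.7587 = 216.5966

216.5966 units


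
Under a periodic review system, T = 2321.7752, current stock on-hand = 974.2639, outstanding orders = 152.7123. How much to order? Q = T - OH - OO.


Inventory position = OH + OO = 974.2639 + 152.7123 = 1126.9762
Q = 2321.7752 - 1126.9762 = 1194.7990

1194.7990 units


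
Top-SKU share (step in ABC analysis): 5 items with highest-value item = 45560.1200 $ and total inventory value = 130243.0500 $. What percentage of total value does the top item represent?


Top item = 45560.1200
Total = 130243.0500
Percentage = 45560.1200 / 130243.0500 * 100 = 34.9808

34.9808%


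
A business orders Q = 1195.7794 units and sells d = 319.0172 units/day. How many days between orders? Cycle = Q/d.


Cycle = 1195.7794 / 319.0172 = 3.7483

3.7483 days


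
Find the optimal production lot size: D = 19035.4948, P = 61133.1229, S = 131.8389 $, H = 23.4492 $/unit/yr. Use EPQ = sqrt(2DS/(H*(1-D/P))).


1 - D/P = 1 - 0.3114 = 0.6886
H*(1-D/P) = 16.1476
2DS = 5019237.3908
EPQ = sqrt(310834.1025) = 557.5250

557.5250 units


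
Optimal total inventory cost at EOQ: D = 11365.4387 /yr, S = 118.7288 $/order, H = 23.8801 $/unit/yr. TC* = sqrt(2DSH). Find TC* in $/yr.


2*D*S*H = 64447847.8250
TC* = sqrt(64447847.8250) = 8027.9417

8027.9417 $/yr


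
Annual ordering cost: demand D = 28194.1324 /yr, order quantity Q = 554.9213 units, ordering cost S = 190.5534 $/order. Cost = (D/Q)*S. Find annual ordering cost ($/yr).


Number of orders = D/Q = 50.8074
Cost = 50.8074 * 190.5534 = 9681.5310

9681.5310 $/yr


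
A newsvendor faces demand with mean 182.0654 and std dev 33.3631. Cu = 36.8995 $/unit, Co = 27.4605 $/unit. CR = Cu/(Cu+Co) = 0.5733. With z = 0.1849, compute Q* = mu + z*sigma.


CR = Cu/(Cu+Co) = 36.8995/(36.8995+27.4605) = 0.5733
z = 0.1849
Q* = 182.0654 + 0.1849 * 33.3631 = 188.2342

188.2342 units


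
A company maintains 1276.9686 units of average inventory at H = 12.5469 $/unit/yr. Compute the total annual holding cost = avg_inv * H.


Cost = 1276.9686 * 12.5469 = 16021.9973

16021.9973 $/yr


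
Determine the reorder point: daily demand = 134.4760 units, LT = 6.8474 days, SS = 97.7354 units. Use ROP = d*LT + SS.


d*LT = 134.4760 * 6.8474 = 920.8110
ROP = 920.8110 + 97.7354 = 1018.5464

1018.5464 units


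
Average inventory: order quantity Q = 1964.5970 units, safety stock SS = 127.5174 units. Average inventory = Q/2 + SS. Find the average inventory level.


Q/2 = 982.2985
Avg = 982.2985 + 127.5174 = 1109.8159

1109.8159 units


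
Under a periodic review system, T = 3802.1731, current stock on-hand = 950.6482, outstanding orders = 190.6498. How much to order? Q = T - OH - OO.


Inventory position = OH + OO = 950.6482 + 190.6498 = 1141.2980
Q = 3802.1731 - 1141.2980 = 2660.8751

2660.8751 units


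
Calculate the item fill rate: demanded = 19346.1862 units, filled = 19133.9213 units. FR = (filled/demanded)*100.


FR = 19133.9213 / 19346.1862 * 100 = 98.9028

98.9028%


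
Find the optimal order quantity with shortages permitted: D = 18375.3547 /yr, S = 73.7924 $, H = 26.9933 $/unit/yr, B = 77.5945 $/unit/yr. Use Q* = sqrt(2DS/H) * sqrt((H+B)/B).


sqrt(2DS/H) = 316.9645
sqrt((H+B)/B) = 1.1610
Q* = 316.9645 * 1.1610 = 367.9898

367.9898 units


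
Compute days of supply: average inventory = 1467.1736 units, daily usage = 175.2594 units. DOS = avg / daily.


DOS = 1467.1736 / 175.2594 = 8.3714

8.3714 days


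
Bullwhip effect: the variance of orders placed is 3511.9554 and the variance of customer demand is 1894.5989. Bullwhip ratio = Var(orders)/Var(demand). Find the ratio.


BW = 3511.9554 / 1894.5989 = 1.8537

1.8537


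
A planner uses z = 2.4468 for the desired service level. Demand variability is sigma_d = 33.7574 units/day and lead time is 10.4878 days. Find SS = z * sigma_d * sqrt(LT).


sqrt(LT) = sqrt(10.4878) = 3.2385
SS = 2.4468 * 33.7574 * 3.2385 = 267.4913

267.4913 units


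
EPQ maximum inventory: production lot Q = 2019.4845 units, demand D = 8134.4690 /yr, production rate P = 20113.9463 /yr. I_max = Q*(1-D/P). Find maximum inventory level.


D/P = 0.4044
1 - D/P = 0.5956
I_max = 2019.4845 * 0.5956 = 1202.7659

1202.7659 units


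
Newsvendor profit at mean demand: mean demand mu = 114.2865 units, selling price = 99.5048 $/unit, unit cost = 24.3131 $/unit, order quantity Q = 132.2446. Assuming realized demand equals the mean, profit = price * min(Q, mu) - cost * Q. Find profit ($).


Sales at mu = min(132.2446, 114.2865) = 114.2865
Revenue = 99.5048 * 114.2865 = 11372.0553
Total cost = 24.3131 * 132.2446 = 3215.2762
Profit = 11372.0553 - 3215.2762 = 8156.7791

8156.7791 $


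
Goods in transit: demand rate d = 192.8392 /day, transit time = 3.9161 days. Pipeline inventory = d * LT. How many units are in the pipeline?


Pipeline = 192.8392 * 3.9161 = 755.1776

755.1776 units


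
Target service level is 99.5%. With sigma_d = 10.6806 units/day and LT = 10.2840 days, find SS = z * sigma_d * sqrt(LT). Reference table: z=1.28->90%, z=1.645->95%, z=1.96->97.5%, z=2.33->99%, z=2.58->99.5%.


From the table, SL = 99.5% corresponds to z = 2.58
sqrt(LT) = sqrt(10.2840) = 3.2069
SS = 2.58 * 10.6806 * 3.2069 = 88.3683

88.3683 units


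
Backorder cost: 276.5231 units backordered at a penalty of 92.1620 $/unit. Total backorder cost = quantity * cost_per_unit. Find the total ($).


Total = 276.5231 * 92.1620 = 25484.9219

25484.9219 $


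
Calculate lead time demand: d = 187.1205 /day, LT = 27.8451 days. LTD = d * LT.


LTD = 187.1205 * 27.8451 = 5210.3890

5210.3890 units


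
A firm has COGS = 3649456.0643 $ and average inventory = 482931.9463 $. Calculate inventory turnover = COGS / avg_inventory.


Turnover = 3649456.0643 / 482931.9463 = 7.5569

7.5569


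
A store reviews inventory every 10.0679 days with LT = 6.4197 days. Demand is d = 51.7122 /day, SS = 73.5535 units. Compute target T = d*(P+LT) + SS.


P + LT = 16.4876
d*(P+LT) = 51.7122 * 16.4876 = 852.6101
T = 852.6101 + 73.5535 = 926.1636

926.1636 units


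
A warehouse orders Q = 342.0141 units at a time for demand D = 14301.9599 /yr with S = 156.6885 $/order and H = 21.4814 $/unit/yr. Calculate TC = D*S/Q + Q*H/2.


Ordering cost = D*S/Q = 6552.2230
Holding cost = Q*H/2 = 3673.4708
TC = 6552.2230 + 3673.4708 = 10225.6938

10225.6938 $/yr


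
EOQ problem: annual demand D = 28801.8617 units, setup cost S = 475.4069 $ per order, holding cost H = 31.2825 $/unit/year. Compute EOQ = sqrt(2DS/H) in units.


2*D*S = 2 * 28801.8617 * 475.4069 = 27385207.5701
2*D*S/H = 875416.2094
EOQ = sqrt(875416.2094) = 935.6368

935.6368 units


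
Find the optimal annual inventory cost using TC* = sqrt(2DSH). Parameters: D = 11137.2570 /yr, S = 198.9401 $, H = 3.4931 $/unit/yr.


2*D*S*H = 15478953.2202
TC* = sqrt(15478953.2202) = 3934.3301

3934.3301 $/yr


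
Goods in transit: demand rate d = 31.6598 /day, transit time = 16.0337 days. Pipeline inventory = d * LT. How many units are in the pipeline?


Pipeline = 31.6598 * 16.0337 = 507.6237

507.6237 units


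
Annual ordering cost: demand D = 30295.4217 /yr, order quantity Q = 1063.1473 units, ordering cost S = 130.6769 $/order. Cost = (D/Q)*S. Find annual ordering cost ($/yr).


Number of orders = D/Q = 28.4960
Cost = 28.4960 * 130.6769 = 3723.7660

3723.7660 $/yr


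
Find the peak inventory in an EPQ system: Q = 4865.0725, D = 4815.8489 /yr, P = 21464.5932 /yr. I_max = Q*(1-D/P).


D/P = 0.2244
1 - D/P = 0.7756
I_max = 4865.0725 * 0.7756 = 3773.5329

3773.5329 units


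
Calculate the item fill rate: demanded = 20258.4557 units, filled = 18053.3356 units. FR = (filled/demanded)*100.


FR = 18053.3356 / 20258.4557 * 100 = 89.1151

89.1151%


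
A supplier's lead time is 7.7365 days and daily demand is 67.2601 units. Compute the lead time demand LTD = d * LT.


LTD = 67.2601 * 7.7365 = 520.3578

520.3578 units


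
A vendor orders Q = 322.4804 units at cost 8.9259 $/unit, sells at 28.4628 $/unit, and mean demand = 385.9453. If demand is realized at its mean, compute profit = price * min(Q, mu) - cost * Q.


Sales at mu = min(322.4804, 385.9453) = 322.4804
Revenue = 28.4628 * 322.4804 = 9178.6951
Total cost = 8.9259 * 322.4804 = 2878.4278
Profit = 9178.6951 - 2878.4278 = 6300.2673

6300.2673 $


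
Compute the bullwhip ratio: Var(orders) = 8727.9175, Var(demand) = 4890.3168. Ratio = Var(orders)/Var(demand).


BW = 8727.9175 / 4890.3168 = 1.7847

1.7847


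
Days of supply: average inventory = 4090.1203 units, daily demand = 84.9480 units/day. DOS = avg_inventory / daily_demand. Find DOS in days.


DOS = 4090.1203 / 84.9480 = 48.1485

48.1485 days


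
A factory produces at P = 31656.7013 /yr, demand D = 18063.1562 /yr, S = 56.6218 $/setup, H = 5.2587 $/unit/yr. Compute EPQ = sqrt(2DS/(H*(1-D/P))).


1 - D/P = 1 - 0.5706 = 0.4294
H*(1-D/P) = 2.2581
2DS = 2045536.8355
EPQ = sqrt(905861.5682) = 951.7676

951.7676 units


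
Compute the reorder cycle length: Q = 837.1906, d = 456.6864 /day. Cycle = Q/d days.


Cycle = 837.1906 / 456.6864 = 1.8332

1.8332 days


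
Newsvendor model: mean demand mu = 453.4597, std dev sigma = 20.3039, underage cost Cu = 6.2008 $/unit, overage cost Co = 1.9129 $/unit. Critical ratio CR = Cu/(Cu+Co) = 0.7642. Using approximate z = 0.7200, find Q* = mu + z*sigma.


CR = Cu/(Cu+Co) = 6.2008/(6.2008+1.9129) = 0.7642
z = 0.7200
Q* = 453.4597 + 0.7200 * 20.3039 = 468.0785

468.0785 units


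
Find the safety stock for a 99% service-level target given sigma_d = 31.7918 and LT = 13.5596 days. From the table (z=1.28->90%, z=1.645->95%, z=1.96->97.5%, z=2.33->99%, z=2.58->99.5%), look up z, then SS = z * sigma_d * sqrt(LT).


From the table, SL = 99% corresponds to z = 2.33
sqrt(LT) = sqrt(13.5596) = 3.6823
SS = 2.33 * 31.7918 * 3.6823 = 272.7687

272.7687 units


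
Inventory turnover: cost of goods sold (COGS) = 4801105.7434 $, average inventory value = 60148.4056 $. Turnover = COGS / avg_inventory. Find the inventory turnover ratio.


Turnover = 4801105.7434 / 60148.4056 = 79.8210

79.8210


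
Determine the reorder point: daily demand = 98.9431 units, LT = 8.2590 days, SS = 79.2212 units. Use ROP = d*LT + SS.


d*LT = 98.9431 * 8.2590 = 817.1711
ROP = 817.1711 + 79.2212 = 896.3923

896.3923 units


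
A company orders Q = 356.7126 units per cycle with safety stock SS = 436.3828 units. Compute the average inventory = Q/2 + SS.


Q/2 = 178.3563
Avg = 178.3563 + 436.3828 = 614.7391

614.7391 units


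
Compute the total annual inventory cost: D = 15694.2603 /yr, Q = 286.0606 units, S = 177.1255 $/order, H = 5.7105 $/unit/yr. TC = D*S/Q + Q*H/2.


Ordering cost = D*S/Q = 9717.7091
Holding cost = Q*H/2 = 816.7745
TC = 9717.7091 + 816.7745 = 10534.4837

10534.4837 $/yr


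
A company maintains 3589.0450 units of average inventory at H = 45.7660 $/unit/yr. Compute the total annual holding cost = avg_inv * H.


Cost = 3589.0450 * 45.7660 = 164256.2335

164256.2335 $/yr


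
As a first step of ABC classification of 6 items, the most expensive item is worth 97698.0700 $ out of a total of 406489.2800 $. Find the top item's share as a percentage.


Top item = 97698.0700
Total = 406489.2800
Percentage = 97698.0700 / 406489.2800 * 100 = 24.0346

24.0346%


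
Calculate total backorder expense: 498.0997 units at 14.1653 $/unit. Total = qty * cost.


Total = 498.0997 * 14.1653 = 7055.7317

7055.7317 $


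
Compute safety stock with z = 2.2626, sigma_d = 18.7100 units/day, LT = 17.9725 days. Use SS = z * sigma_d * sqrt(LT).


sqrt(LT) = sqrt(17.9725) = 4.2394
SS = 2.2626 * 18.7100 * 4.2394 = 179.4675

179.4675 units


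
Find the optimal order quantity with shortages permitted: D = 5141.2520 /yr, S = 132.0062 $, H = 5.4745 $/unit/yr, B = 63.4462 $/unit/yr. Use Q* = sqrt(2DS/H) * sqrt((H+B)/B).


sqrt(2DS/H) = 497.9370
sqrt((H+B)/B) = 1.0423
Q* = 497.9370 * 1.0423 = 518.9750

518.9750 units


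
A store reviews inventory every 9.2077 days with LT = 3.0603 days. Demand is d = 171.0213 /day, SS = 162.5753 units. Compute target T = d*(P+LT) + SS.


P + LT = 12.2680
d*(P+LT) = 171.0213 * 12.2680 = 2098.0893
T = 2098.0893 + 162.5753 = 2260.6646

2260.6646 units


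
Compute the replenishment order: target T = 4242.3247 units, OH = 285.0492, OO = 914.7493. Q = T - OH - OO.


Inventory position = OH + OO = 285.0492 + 914.7493 = 1199.7985
Q = 4242.3247 - 1199.7985 = 3042.5262

3042.5262 units


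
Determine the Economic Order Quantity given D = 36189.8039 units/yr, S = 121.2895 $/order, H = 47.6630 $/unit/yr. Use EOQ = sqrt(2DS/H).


2*D*S = 2 * 36189.8039 * 121.2895 = 8778886.4403
2*D*S/H = 184186.6110
EOQ = sqrt(184186.6110) = 429.1697

429.1697 units


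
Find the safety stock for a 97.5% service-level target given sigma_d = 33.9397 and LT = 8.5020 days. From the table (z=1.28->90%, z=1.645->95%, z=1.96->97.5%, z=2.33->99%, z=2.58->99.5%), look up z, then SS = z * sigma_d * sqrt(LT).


From the table, SL = 97.5% corresponds to z = 1.96
sqrt(LT) = sqrt(8.5020) = 2.9158
SS = 1.96 * 33.9397 * 2.9158 = 193.9656

193.9656 units


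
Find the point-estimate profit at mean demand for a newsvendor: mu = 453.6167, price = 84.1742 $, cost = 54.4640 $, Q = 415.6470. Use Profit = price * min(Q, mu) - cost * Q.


Sales at mu = min(415.6470, 453.6167) = 415.6470
Revenue = 84.1742 * 415.6470 = 34986.7537
Total cost = 54.4640 * 415.6470 = 22637.7982
Profit = 34986.7537 - 22637.7982 = 12348.9555

12348.9555 $


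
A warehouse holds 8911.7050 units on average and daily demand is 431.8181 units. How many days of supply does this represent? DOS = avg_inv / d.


DOS = 8911.7050 / 431.8181 = 20.6376

20.6376 days


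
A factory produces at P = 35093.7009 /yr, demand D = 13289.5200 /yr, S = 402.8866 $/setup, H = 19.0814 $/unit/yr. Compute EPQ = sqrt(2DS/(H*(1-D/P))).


1 - D/P = 1 - 0.3787 = 0.6213
H*(1-D/P) = 11.8555
2DS = 10708339.0569
EPQ = sqrt(903236.0688) = 950.3873

950.3873 units


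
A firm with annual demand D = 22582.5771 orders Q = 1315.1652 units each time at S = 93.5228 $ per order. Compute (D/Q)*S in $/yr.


Number of orders = D/Q = 17.1709
Cost = 17.1709 * 93.5228 = 1605.8711

1605.8711 $/yr


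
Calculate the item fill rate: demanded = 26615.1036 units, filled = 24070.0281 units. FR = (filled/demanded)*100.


FR = 24070.0281 / 26615.1036 * 100 = 90.4375

90.4375%


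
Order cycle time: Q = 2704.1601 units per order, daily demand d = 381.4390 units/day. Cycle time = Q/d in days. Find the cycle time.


Cycle = 2704.1601 / 381.4390 = 7.0894

7.0894 days


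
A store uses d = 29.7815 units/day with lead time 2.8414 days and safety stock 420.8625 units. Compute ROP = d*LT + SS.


d*LT = 29.7815 * 2.8414 = 84.6212
ROP = 84.6212 + 420.8625 = 505.4837

505.4837 units


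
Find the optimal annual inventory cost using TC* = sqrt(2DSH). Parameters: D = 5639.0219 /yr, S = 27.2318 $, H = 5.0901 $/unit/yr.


2*D*S*H = 1563278.8069
TC* = sqrt(1563278.8069) = 1250.3115

1250.3115 $/yr


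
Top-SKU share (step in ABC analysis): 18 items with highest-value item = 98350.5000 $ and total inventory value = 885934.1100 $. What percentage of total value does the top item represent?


Top item = 98350.5000
Total = 885934.1100
Percentage = 98350.5000 / 885934.1100 * 100 = 11.1013

11.1013%


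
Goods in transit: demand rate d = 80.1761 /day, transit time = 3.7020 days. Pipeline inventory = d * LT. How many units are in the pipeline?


Pipeline = 80.1761 * 3.7020 = 296.8119

296.8119 units


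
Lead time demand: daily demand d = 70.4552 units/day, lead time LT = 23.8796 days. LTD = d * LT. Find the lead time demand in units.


LTD = 70.4552 * 23.8796 = 1682.4420

1682.4420 units


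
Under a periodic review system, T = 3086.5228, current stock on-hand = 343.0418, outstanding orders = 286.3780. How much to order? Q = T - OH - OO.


Inventory position = OH + OO = 343.0418 + 286.3780 = 629.4198
Q = 3086.5228 - 629.4198 = 2457.1030

2457.1030 units


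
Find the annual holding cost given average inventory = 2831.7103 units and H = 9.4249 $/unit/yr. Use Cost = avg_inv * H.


Cost = 2831.7103 * 9.4249 = 26688.5864

26688.5864 $/yr


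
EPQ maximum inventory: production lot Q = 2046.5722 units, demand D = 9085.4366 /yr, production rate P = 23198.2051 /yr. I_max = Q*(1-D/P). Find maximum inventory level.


D/P = 0.3916
1 - D/P = 0.6084
I_max = 2046.5722 * 0.6084 = 1245.0446

1245.0446 units


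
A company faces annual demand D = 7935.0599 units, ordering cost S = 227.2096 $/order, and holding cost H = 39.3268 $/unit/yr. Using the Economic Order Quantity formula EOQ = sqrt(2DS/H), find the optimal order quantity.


2*D*S = 2 * 7935.0599 * 227.2096 = 3605843.5717
2*D*S/H = 91689.2188
EOQ = sqrt(91689.2188) = 302.8023

302.8023 units


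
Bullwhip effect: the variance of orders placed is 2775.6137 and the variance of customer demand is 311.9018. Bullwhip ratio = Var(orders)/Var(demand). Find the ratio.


BW = 2775.6137 / 311.9018 = 8.8990

8.8990


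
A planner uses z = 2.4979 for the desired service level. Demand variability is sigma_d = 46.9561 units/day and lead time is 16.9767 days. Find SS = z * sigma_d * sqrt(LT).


sqrt(LT) = sqrt(16.9767) = 4.1203
SS = 2.4979 * 46.9561 * 4.1203 = 483.2743

483.2743 units


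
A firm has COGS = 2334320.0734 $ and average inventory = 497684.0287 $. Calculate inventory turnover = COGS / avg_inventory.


Turnover = 2334320.0734 / 497684.0287 = 4.6904

4.6904


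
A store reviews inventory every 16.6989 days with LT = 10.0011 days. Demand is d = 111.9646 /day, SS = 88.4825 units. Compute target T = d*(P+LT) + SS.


P + LT = 26.7000
d*(P+LT) = 111.9646 * 26.7000 = 2989.4548
T = 2989.4548 + 88.4825 = 3077.9373

3077.9373 units


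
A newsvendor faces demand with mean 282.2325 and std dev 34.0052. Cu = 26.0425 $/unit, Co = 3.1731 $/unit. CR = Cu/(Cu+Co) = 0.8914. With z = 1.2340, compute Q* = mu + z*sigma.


CR = Cu/(Cu+Co) = 26.0425/(26.0425+3.1731) = 0.8914
z = 1.2340
Q* = 282.2325 + 1.2340 * 34.0052 = 324.1949

324.1949 units


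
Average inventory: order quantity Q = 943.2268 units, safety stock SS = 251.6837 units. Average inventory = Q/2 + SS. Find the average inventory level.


Q/2 = 471.6134
Avg = 471.6134 + 251.6837 = 723.2971

723.2971 units


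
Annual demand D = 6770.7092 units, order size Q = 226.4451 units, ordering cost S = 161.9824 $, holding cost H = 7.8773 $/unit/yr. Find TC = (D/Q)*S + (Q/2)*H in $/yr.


Ordering cost = D*S/Q = 4843.2743
Holding cost = Q*H/2 = 891.8880
TC = 4843.2743 + 891.8880 = 5735.1623

5735.1623 $/yr


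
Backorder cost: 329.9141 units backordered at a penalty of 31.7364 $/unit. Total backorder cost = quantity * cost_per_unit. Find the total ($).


Total = 329.9141 * 31.7364 = 10470.2858

10470.2858 $


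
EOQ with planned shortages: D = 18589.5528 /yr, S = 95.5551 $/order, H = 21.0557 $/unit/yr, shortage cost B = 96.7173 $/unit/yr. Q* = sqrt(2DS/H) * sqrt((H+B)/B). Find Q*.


sqrt(2DS/H) = 410.7632
sqrt((H+B)/B) = 1.1035
Q* = 410.7632 * 1.1035 = 453.2756

453.2756 units


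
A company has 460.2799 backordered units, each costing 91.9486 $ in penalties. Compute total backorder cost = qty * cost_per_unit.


Total = 460.2799 * 91.9486 = 42322.0924

42322.0924 $


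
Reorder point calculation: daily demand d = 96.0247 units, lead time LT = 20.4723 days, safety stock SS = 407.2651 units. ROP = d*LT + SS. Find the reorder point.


d*LT = 96.0247 * 20.4723 = 1965.8465
ROP = 1965.8465 + 407.2651 = 2373.1116

2373.1116 units


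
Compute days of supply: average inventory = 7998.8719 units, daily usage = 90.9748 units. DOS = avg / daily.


DOS = 7998.8719 / 90.9748 = 87.9240

87.9240 days


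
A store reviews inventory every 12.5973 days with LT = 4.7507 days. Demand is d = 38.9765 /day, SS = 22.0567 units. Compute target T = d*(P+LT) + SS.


P + LT = 17.3480
d*(P+LT) = 38.9765 * 17.3480 = 676.1643
T = 676.1643 + 22.0567 = 698.2210

698.2210 units


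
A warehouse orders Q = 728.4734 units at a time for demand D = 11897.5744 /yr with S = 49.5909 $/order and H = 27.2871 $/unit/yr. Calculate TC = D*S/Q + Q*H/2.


Ordering cost = D*S/Q = 809.9286
Holding cost = Q*H/2 = 9938.9633
TC = 809.9286 + 9938.9633 = 10748.8918

10748.8918 $/yr


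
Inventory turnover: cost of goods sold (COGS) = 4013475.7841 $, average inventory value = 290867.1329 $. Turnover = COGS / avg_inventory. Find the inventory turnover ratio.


Turnover = 4013475.7841 / 290867.1329 = 13.7983

13.7983


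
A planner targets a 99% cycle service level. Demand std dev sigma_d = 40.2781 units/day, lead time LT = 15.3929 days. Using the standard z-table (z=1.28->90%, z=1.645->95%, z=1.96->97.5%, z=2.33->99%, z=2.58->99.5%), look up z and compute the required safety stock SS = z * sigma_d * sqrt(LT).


From the table, SL = 99% corresponds to z = 2.33
sqrt(LT) = sqrt(15.3929) = 3.9234
SS = 2.33 * 40.2781 * 3.9234 = 368.2011

368.2011 units


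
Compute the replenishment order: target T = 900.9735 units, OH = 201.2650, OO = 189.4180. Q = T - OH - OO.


Inventory position = OH + OO = 201.2650 + 189.4180 = 390.6830
Q = 900.9735 - 390.6830 = 510.2905

510.2905 units


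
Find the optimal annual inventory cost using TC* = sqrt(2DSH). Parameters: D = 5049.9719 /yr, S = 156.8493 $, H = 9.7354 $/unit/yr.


2*D*S*H = 15422520.0028
TC* = sqrt(15422520.0028) = 3927.1516

3927.1516 $/yr


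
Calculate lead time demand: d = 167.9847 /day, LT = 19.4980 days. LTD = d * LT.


LTD = 167.9847 * 19.4980 = 3275.3657

3275.3657 units


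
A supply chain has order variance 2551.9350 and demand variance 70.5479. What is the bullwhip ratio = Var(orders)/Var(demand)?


BW = 2551.9350 / 70.5479 = 36.1731

36.1731


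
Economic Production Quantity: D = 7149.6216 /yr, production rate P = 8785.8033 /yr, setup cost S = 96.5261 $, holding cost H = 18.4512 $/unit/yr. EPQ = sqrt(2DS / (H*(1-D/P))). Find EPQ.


1 - D/P = 1 - 0.8138 = 0.1862
H*(1-D/P) = 3.4362
2DS = 1380250.1790
EPQ = sqrt(401682.7121) = 633.7844

633.7844 units


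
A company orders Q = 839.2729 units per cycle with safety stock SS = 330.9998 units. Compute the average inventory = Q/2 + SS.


Q/2 = 419.6365
Avg = 419.6365 + 330.9998 = 750.6363

750.6363 units


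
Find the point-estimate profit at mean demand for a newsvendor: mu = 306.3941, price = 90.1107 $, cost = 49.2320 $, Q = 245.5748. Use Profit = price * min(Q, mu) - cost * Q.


Sales at mu = min(245.5748, 306.3941) = 245.5748
Revenue = 90.1107 * 245.5748 = 22128.9171
Total cost = 49.2320 * 245.5748 = 12090.1386
Profit = 22128.9171 - 12090.1386 = 10038.7786

10038.7786 $


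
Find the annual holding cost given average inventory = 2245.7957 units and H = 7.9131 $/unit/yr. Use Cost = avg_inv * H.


Cost = 2245.7957 * 7.9131 = 17771.2060

17771.2060 $/yr


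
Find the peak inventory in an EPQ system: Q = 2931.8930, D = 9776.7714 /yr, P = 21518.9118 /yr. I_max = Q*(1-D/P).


D/P = 0.4543
1 - D/P = 0.5457
I_max = 2931.8930 * 0.5457 = 1599.8346

1599.8346 units


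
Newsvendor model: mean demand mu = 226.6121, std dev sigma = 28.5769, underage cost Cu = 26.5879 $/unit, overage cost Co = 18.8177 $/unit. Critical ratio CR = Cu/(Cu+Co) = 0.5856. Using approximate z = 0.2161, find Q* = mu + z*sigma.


CR = Cu/(Cu+Co) = 26.5879/(26.5879+18.8177) = 0.5856
z = 0.2161
Q* = 226.6121 + 0.2161 * 28.5769 = 232.7876

232.7876 units
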